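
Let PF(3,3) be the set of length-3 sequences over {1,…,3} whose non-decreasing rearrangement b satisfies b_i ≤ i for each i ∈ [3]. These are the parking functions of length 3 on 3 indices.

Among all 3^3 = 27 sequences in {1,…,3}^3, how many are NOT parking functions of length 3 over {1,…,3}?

11

|PF| = (4−3)·4^(3−1) = 1×16 = 16 [KW]
One tuple (2,3,3) → sorted (2,3,3): b_1=2>1, not a PF.
Total 27; non-PF = 27−16 = 11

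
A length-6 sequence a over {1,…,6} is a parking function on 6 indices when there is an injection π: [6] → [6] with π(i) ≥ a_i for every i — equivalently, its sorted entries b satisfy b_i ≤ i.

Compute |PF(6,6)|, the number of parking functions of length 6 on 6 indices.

Count = (6+1−6)·(6+1)^{6−1} = 1 · 16807 = 16807
Example (1,6,1,5,3,1) → sorted (1,1,1,3,5,6): b_i ≤ i ∀i, a PF.

16807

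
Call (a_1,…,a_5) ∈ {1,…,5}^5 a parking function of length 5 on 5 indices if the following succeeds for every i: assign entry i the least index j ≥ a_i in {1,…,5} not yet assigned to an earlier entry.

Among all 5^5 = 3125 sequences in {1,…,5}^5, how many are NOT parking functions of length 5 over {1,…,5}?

1829

|PF(5,5)| = 1·6^4 = 1·1296 = 1296 [KW]
One tuple (3,3,5,5,3) → sorted (3,3,3,5,5): b_1=3>1, not a PF.
So 3125 − 1296 = 1829 fail.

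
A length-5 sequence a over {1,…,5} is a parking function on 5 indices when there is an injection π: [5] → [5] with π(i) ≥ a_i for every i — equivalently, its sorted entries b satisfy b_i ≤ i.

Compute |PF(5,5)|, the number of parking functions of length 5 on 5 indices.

|PF(5,5)| = (6−5)·6^(5−1) = 1·1296 = 1296 (Pollak)
E.g. (2,1,4,1,3) → sorted (1,1,2,3,4): b_i ≤ i ∀i, a PF.

1296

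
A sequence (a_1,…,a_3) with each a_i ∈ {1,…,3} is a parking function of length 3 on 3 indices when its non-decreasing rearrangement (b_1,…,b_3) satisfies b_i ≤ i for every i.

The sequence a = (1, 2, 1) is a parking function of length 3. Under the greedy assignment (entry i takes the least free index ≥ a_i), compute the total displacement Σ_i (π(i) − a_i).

Σπ = 3·4/2 = 6 (π permutes [3]); Σa = 1+2+1 = 4; disp = 6−4 = 2.

2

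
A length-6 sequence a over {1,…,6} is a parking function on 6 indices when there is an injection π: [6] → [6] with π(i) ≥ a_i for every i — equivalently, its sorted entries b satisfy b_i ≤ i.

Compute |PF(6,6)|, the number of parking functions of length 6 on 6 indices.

#PF = (6−6+1)·(6+1)^(6−1) = 1·16807 = 16807 (Pollak)
One tuple (1,1,5,5,2,1) → sorted (1,1,1,2,5,5): b_i ≤ i ∀i, a PF.

16807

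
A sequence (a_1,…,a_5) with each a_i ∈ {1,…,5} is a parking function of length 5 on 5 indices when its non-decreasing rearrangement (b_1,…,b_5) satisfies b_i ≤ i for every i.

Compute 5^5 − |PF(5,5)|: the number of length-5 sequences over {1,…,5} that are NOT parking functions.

#PF = (5+1−5)·(5+1)^{5−1} = 1 · 1296 = 1296 (Konheim–Weiss)
Check (3,2,5,4,4) → sorted (2,3,4,4,5): b_1=2>1, not a PF.
Total 3125; non-PF = 3125−1296 = 1829

1829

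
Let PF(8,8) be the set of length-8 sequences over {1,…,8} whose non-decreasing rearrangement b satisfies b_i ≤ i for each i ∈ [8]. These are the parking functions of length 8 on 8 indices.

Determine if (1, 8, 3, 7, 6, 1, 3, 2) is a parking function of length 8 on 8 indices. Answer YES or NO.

YES

Rearranged: b = (1, 1, 2, 3, 3, 6, 7, 8).
  b_1=1 ≤ 1
  b_2=1 ≤ 2
  b_3=2 ≤ 3
  b_4=3 ≤ 4
  b_5=3 ≤ 5
  b_6=6 ≤ 6
  b_7=7 ≤ 7
  b_8=8 ≤ 8
All bounds hold ⇒ YES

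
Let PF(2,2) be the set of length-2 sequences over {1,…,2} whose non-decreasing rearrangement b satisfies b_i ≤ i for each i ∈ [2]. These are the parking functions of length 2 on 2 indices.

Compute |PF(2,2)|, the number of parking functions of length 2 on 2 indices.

3

|PF| = 1·3^1 = 1 · 3 = 3 (Konheim–Weiss)
One tuple (2,1) → sorted (1,2): b_i ≤ i ∀i, a PF.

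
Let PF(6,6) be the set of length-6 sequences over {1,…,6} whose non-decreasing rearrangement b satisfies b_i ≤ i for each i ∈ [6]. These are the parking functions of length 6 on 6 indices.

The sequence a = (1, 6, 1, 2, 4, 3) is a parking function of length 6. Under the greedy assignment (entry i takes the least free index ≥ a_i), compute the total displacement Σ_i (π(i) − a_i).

Σπ = 6·7/2 = 21 (π permutes [6]); Σa = 1+6+1+2+4+3 = 17; disp = 21−17 = 4.

4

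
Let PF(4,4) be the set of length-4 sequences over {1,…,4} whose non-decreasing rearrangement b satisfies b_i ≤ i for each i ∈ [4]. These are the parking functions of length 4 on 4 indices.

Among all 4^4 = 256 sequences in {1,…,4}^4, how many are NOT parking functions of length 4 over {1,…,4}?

|PF| = (4−4+1)·(4+1)^(4−1) = 1·125 = 125 (Pollak)
E.g. (3,2,3,3) → sorted (2,3,3,3): b_1=2>1, not a PF.
Total 256; non-PF = 256−125 = 131

131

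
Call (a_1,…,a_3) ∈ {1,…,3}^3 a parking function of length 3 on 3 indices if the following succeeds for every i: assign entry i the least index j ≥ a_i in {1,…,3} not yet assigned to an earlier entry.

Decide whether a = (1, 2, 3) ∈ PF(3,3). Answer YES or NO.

Order a: b = (1, 2, 3).
  b_1=1 ≤ 1
  b_2=2 ≤ 2
  b_3=3 ≤ 3
All bounds hold ⇒ YES

YES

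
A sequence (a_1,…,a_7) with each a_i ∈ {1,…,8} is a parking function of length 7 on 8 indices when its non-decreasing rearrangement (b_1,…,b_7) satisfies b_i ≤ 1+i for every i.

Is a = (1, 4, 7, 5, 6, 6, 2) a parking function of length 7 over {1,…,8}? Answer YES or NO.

Rearranged: b = (1, 2, 4, 5, 6, 6, 7).
  b_1=1 ≤ 2
  b_2=2 ≤ 3
  b_3=4 ≤ 4
  b_4=5 ≤ 5
  b_5=6 ≤ 6
  b_6=6 ≤ 7
  b_7=7 ≤ 8
All bounds hold ⇒ YES

YES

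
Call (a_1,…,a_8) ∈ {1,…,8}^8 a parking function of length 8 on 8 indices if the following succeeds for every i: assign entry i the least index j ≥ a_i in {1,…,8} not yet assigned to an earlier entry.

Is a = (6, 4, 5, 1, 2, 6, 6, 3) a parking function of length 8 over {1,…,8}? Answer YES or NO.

Order a: b = (1, 2, 3, 4, 5, 6, 6, 6).
  b_1=1 ≤ 1
  b_2=2 ≤ 2
  b_3=3 ≤ 3
  b_4=4 ≤ 4
  b_5=5 ≤ 5
  b_6=6 ≤ 6
  b_7=6 ≤ 7
  b_8=6 ≤ 8
All bounds hold ⇒ YES

YES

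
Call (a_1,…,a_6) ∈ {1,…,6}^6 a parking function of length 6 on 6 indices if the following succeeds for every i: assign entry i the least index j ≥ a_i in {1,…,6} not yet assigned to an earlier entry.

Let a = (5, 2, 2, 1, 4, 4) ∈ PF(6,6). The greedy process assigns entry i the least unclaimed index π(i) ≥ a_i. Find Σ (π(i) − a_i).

3

Σπ = 21 ({1..6} each once); Σa = 5+2+2+1+4+4 = 18; disp = 21−18 = 3.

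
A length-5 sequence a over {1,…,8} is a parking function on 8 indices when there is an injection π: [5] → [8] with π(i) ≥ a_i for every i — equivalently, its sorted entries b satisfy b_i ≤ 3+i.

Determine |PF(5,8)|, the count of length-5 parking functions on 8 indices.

26244

|PF(5,8)| = (9−5)·9^(5−1) = 4×6561 = 26244 [KW]
One tuple (3,4,8,5,7) → sorted (3,4,5,7,8): b_i ≤ 3+i ∀i, a PF.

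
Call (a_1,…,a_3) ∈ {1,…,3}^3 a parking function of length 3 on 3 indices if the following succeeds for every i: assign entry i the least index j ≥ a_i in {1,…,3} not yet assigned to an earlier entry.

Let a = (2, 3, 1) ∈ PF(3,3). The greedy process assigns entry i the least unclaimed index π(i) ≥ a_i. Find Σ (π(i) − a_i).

Σπ = 3·4/2 = 6 (π permutes [3]); Σa = 2+3+1 = 6; disp = 6−6 = 0.

0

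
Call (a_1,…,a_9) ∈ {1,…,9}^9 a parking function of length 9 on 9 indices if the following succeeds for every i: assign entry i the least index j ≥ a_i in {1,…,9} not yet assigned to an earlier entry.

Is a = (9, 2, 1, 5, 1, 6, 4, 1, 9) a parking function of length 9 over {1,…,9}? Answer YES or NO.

Sorted: b = (1, 1, 1, 2, 4, 5, 6, 9, 9).
  b_1=1 ≤ 1
  b_2=1 ≤ 2
  b_3=1 ≤ 3
  b_4=2 ≤ 4
  b_5=4 ≤ 5
  b_6=5 ≤ 6
  b_7=6 ≤ 7
  b_8=9 > 8
  fails at i=8 ⇒ NO

NO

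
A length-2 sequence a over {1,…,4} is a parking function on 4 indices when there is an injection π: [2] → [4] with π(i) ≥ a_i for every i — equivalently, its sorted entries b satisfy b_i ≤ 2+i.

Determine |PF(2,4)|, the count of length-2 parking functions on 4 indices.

15

Count = (4+1−2)·(4+1)^{2−1} = 3 · 5 = 15 (Pollak)
E.g. (2,1) → sorted (1,2): b_i ≤ 2+i ∀i, a PF.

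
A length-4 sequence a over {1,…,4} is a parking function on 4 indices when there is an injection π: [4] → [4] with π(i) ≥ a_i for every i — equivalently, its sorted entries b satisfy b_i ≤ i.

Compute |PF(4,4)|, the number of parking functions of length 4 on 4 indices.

125

#PF = (5−4)·5^(4−1) = 1·125 = 125 (Pollak)
One tuple (3,1,3,2) → sorted (1,2,3,3): b_i ≤ i ∀i, a PF.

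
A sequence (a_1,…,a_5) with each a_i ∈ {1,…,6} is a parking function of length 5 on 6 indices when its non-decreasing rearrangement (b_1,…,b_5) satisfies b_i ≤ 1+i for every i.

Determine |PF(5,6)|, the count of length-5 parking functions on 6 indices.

Count = (7−5)·7^(5−1) = 2·2401 = 4802 (Konheim–Weiss)
Example (5,2,4,3,6) → sorted (2,3,4,5,6): b_i ≤ 1+i ∀i, a PF.

4802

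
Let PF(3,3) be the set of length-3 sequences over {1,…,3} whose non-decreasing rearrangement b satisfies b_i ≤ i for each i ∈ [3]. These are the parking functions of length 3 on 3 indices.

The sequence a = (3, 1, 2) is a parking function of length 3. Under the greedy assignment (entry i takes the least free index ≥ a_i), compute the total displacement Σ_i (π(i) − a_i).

Σπ(i) = 1+…+3 = 6; Σa = 3+1+2 = 6; disp = 6−6 = 0.

0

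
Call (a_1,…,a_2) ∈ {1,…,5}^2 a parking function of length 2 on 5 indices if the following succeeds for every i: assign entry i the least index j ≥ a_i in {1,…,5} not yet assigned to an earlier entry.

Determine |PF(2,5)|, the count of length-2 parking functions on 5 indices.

|PF| = 4·6^1 = 4×6 = 24
E.g. (5,4) → sorted (4,5): b_i ≤ 3+i ∀i, a PF.

24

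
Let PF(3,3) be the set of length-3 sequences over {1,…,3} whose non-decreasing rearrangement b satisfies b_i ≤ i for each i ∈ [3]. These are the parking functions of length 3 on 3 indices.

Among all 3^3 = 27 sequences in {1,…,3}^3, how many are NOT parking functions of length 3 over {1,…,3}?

11

|PF| = 1·4^2 = 1·16 = 16 (Konheim–Weiss)
Example (3,3,3) → sorted (3,3,3): b_1=3>1, not a PF.
So 27 − 16 = 11 fail.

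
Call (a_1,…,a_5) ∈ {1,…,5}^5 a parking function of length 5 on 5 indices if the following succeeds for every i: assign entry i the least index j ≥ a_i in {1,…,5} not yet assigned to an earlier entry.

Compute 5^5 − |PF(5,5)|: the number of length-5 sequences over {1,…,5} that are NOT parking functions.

1829

Count = 1·6^4 = 1 · 1296 = 1296 [KW]
E.g. (4,5,5,4,3) → sorted (3,4,4,5,5): b_1=3>1, not a PF.
Total 3125; non-PF = 3125−1296 = 1829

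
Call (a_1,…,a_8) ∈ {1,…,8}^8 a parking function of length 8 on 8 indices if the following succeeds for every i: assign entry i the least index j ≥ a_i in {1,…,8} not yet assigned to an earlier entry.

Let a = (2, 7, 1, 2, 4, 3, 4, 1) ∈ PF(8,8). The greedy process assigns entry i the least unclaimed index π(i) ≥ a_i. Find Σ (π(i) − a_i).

Σπ = 8·9/2 = 36 (π permutes [8]); Σa = 2+7+1+2+4+3+4+1 = 24; disp = 36−24 = 12.

12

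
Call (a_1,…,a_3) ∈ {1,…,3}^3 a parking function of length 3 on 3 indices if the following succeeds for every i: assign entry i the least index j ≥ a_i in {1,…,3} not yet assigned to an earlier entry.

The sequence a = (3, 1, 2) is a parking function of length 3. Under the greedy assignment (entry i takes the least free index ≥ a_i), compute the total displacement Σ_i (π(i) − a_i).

0

Σπ = 3·4/2 = 6 (π permutes [3]); Σa = 3+1+2 = 6; disp = 6−6 = 0.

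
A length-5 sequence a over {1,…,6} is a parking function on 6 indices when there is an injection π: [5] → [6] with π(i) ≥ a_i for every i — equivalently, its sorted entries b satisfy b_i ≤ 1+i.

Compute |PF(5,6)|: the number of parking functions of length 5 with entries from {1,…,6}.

4802

|PF(5,6)| = 2·7^4 = 2·2401 = 4802 (Konheim–Weiss)
Check (2,4,3,6,1) → sorted (1,2,3,4,6): b_i ≤ 1+i ∀i, a PF.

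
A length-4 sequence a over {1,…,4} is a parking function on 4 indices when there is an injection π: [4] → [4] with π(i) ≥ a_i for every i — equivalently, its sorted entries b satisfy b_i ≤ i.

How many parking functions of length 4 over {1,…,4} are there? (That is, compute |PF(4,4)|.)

#PF = (5−4)·5^(4−1) = 1 · 125 = 125 (Konheim–Weiss)
One tuple (3,1,4,2) → sorted (1,2,3,4): b_i ≤ i ∀i, a PF.

125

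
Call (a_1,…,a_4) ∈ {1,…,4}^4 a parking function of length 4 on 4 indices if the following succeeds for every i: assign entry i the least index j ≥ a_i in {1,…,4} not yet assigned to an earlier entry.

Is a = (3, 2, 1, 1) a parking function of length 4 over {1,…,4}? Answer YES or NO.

YES

Sorted: b = (1, 1, 2, 3).
  b_1=1 ≤ 1
  b_2=1 ≤ 2
  b_3=2 ≤ 3
  b_4=3 ≤ 4
All bounds hold ⇒ YES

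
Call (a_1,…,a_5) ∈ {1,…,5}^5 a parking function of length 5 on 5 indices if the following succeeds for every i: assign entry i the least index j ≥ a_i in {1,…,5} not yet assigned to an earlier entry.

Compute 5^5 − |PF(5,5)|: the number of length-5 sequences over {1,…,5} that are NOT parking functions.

#PF = (6−5)·6^(5−1) = 1 · 1296 = 1296 (Pollak)
One tuple (4,2,2,5,4) → sorted (2,2,4,4,5): b_1=2>1, not a PF.
So 3125 − 1296 = 1829 fail.

1829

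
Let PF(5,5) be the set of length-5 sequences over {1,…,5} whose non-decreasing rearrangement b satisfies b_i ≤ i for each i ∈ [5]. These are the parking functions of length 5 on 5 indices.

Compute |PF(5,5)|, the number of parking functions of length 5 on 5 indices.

|PF| = (5−5+1)·(5+1)^(5−1) = 1 · 1296 = 1296 (Pollak)
One tuple (1,1,5,3,3) → sorted (1,1,3,3,5): b_i ≤ i ∀i, a PF.

1296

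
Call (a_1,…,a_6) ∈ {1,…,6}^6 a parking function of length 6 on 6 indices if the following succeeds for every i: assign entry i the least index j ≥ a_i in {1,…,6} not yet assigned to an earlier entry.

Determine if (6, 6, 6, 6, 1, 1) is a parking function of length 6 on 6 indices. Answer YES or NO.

NO

Sorted: b = (1, 1, 6, 6, 6, 6).
  b_1=1 ≤ 1
  b_2=1 ≤ 2
  b_3=6 > 3
  fails at i=3 ⇒ NO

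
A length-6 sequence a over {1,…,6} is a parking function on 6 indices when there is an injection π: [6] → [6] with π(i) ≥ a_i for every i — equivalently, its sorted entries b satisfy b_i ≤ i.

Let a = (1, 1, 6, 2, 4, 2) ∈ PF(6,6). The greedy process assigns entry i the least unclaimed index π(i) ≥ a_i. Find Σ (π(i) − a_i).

Σπ(i) = 1+…+6 = 21; Σa = 1+1+6+2+4+2 = 16; disp = 21−16 = 5.

5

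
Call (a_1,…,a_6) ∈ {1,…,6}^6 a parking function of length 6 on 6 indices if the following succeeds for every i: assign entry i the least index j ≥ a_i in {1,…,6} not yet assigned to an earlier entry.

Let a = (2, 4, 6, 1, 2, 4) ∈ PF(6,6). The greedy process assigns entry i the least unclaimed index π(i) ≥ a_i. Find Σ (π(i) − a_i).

Σπ = 6·7/2 = 21 (π permutes [6]); Σa = 2+4+6+1+2+4 = 19; disp = 21−19 = 2.

2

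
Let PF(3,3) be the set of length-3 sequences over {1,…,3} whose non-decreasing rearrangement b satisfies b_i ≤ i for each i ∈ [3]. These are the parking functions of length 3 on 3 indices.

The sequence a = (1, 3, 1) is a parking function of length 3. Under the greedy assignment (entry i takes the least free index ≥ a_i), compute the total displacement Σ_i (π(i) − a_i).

Σπ = 6 ({1..3} each once); Σa = 1+3+1 = 5; disp = 6−5 = 1.

1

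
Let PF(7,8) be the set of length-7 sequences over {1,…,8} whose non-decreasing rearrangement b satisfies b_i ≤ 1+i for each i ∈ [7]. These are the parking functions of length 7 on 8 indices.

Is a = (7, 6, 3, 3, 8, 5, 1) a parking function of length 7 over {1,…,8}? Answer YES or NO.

Sorted: b = (1, 3, 3, 5, 6, 7, 8).
  b_1=1 ≤ 2
  b_2=3 ≤ 3
  b_3=3 ≤ 4
  b_4=5 ≤ 5
  b_5=6 ≤ 6
  b_6=7 ≤ 7
  b_7=8 ≤ 8
All bounds hold ⇒ YES

YES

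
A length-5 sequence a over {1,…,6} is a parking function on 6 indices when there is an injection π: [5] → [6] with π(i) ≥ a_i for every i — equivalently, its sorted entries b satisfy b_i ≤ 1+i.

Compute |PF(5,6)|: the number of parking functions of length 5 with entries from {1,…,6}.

Count = (7−5)·7^(5−1) = 2×2401 = 4802
E.g. (6,3,2,5,2) → sorted (2,2,3,5,6): b_i ≤ 1+i ∀i, a PF.

4802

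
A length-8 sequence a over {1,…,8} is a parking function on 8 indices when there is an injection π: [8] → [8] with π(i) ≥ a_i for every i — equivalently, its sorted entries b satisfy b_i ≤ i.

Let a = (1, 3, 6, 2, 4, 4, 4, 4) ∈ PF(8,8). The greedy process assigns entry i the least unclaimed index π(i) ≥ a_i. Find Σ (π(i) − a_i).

Σπ = 8·9/2 = 36 (π permutes [8]); Σa = 1+3+6+2+4+4+4+4 = 28; disp = 36−28 = 8.

8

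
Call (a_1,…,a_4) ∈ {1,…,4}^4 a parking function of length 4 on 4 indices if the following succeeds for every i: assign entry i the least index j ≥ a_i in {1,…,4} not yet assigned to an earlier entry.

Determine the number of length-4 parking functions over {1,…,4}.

125

|PF(4,4)| = (5−4)·5^(4−1) = 1×125 = 125
Check (1,3,2,2) → sorted (1,2,2,3): b_i ≤ i ∀i, a PF.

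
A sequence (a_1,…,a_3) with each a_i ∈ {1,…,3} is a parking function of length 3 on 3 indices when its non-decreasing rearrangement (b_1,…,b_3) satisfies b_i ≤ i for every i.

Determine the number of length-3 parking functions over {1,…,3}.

16

|PF(3,3)| = (3−3+1)·(3+1)^(3−1) = 1×16 = 16
Check (3,1,2) → sorted (1,2,3): b_i ≤ i ∀i, a PF.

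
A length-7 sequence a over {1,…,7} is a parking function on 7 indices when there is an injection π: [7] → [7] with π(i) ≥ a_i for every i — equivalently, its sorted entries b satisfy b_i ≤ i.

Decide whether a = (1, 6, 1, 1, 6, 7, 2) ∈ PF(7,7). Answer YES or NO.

Order a: b = (1, 1, 1, 2, 6, 6, 7).
  b_1=1 ≤ 1
  b_2=1 ≤ 2
  b_3=1 ≤ 3
  b_4=2 ≤ 4
  b_5=6 > 5
  fails at i=5 ⇒ NO

NO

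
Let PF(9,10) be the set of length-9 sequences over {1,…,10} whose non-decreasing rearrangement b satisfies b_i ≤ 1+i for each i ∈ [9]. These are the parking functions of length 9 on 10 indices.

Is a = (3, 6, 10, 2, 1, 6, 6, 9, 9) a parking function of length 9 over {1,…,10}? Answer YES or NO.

NO

Sorted: b = (1, 2, 3, 6, 6, 6, 9, 9, 10).
  b_1=1 ≤ 2
  b_2=2 ≤ 3
  b_3=3 ≤ 4
  b_4=6 > 5
  fails at i=4 ⇒ NO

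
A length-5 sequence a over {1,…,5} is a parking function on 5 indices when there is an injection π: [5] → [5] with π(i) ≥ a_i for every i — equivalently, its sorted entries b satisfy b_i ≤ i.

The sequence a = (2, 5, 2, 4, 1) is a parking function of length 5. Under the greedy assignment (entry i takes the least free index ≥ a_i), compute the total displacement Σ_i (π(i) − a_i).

1

Σπ = 15 ({1..5} each once); Σa = 2+5+2+4+1 = 14; disp = 15−14 = 1.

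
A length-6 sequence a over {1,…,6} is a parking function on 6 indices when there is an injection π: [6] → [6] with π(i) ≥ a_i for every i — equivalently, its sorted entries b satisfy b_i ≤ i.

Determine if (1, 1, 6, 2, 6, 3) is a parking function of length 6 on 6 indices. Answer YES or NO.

NO

Rearranged: b = (1, 1, 2, 3, 6, 6).
  b_1=1 ≤ 1
  b_2=1 ≤ 2
  b_3=2 ≤ 3
  b_4=3 ≤ 4
  b_5=6 > 5
  fails at i=5 ⇒ NO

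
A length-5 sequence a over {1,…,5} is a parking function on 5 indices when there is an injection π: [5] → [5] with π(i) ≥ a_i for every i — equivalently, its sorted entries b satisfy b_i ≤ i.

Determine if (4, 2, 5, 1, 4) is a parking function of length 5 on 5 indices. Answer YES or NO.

Sorted: b = (1, 2, 4, 4, 5).
  b_1=1 ≤ 1
  b_2=2 ≤ 2
  b_3=4 > 3
  fails at i=3 ⇒ NO

NO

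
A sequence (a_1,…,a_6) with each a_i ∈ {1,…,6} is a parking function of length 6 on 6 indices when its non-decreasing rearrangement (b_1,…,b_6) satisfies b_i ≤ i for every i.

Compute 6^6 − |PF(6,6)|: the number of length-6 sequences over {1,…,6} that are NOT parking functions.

Count = (6+1−6)·(6+1)^{6−1} = 1 · 16807 = 16807 (Pollak)
One tuple (5,5,6,4,1,4) → sorted (1,4,4,5,5,6): b_2=4>2, not a PF.
So 46656 − 16807 = 29849 fail.

29849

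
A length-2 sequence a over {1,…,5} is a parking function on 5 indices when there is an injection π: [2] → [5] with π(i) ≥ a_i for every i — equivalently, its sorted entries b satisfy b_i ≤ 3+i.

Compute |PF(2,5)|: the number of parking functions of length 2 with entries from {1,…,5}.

|PF| = (6−2)·6^(2−1) = 4×6 = 24
Check (3,2) → sorted (2,3): b_i ≤ 3+i ∀i, a PF.

24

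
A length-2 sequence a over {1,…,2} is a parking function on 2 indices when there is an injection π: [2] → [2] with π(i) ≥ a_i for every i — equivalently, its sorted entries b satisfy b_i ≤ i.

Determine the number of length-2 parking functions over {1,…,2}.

3

#PF = 1·3^1 = 1×3 = 3 [KW]
Check (2,1) → sorted (1,2): b_i ≤ i ∀i, a PF.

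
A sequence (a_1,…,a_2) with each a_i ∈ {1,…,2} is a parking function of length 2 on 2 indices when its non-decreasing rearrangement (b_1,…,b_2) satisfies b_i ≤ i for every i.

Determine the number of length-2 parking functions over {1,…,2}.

3

|PF| = (3−2)·3^(2−1) = 1×3 = 3 (Konheim–Weiss)
Check (2,1) → sorted (1,2): b_i ≤ i ∀i, a PF.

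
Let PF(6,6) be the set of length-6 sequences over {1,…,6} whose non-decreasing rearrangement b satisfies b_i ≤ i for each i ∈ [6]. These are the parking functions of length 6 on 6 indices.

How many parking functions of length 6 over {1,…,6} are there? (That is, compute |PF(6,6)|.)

16807

Count = (7−6)·7^(6−1) = 1 · 16807 = 16807 [KW]
One tuple (4,5,1,3,2,5) → sorted (1,2,3,4,5,5): b_i ≤ i ∀i, a PF.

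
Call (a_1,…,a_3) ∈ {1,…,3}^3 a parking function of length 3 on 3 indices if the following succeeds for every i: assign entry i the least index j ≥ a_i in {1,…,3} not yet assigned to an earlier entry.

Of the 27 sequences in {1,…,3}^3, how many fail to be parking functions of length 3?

Count = (4−3)·4^(3−1) = 1 · 16 = 16
Check (3,2,2) → sorted (2,2,3): b_1=2>1, not a PF.
Total 27; non-PF = 27−16 = 11

11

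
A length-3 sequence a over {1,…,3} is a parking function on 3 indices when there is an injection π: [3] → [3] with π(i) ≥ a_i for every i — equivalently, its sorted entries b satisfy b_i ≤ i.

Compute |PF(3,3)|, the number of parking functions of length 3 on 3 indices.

16

Count = (3+1−3)·(3+1)^{3−1} = 1×16 = 16 (Konheim–Weiss)
Check (3,1,1) → sorted (1,1,3): b_i ≤ i ∀i, a PF.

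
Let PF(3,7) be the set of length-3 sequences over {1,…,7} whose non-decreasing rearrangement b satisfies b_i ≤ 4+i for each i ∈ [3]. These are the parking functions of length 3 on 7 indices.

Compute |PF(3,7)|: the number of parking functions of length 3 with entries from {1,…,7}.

320

Count = 5·8^2 = 5·64 = 320 (Pollak)
E.g. (4,3,1) → sorted (1,3,4): b_i ≤ 4+i ∀i, a PF.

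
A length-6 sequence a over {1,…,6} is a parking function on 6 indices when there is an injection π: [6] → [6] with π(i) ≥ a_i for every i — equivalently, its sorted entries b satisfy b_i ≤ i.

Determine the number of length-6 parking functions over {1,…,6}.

16807

Count = 1·7^5 = 1 · 16807 = 16807 (Konheim–Weiss)
One tuple (5,1,6,4,1,3) → sorted (1,1,3,4,5,6): b_i ≤ i ∀i, a PF.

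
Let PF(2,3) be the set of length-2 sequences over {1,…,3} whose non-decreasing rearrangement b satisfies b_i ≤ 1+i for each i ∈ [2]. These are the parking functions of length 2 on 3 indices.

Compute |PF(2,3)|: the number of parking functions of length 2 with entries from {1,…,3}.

8

|PF(2,3)| = (3+1−2)·(3+1)^{2−1} = 2 · 4 = 8 (Konheim–Weiss)
E.g. (1,2) → sorted (1,2): b_i ≤ 1+i ∀i, a PF.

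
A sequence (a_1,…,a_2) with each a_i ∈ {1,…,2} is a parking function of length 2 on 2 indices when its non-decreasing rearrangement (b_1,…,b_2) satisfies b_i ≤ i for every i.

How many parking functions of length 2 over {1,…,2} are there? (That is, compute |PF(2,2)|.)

|PF| = (2−2+1)·(2+1)^(2−1) = 1·3 = 3 [KW]
Example (1,1) → sorted (1,1): b_i ≤ i ∀i, a PF.

3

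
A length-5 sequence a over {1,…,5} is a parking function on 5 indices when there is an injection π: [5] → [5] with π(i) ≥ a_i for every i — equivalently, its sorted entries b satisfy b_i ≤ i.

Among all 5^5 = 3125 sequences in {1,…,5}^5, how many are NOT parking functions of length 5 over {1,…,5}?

#PF = (5+1−5)·(5+1)^{5−1} = 1×1296 = 1296 (Pollak)
E.g. (3,4,2,3,5) → sorted (2,3,3,4,5): b_1=2>1, not a PF.
5^5 − 1296 = 3125 − 1296 = 1829

1829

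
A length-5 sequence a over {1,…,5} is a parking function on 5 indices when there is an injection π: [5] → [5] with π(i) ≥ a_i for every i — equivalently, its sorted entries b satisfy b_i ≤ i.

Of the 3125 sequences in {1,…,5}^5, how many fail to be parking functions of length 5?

#PF = (5+1−5)·(5+1)^{5−1} = 1 · 1296 = 1296 (Pollak)
Example (4,4,3,4,4) → sorted (3,4,4,4,4): b_1=3>1, not a PF.
5^5 − 1296 = 3125 − 1296 = 1829

1829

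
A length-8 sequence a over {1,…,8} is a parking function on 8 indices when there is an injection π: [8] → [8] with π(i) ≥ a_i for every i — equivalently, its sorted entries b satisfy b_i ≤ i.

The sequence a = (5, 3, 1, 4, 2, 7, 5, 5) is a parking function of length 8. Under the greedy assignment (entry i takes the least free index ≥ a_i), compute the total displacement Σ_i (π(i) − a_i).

4

Σπ = 36 ({1..8} each once); Σa = 5+3+1+4+2+7+5+5 = 32; disp = 36−32 = 4.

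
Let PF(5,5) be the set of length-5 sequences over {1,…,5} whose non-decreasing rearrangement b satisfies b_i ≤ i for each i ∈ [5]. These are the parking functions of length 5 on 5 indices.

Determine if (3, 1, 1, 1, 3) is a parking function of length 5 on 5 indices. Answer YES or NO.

YES

Rearranged: b = (1, 1, 1, 3, 3).
  b_1=1 ≤ 1
  b_2=1 ≤ 2
  b_3=1 ≤ 3
  b_4=3 ≤ 4
  b_5=3 ≤ 5
All bounds hold ⇒ YES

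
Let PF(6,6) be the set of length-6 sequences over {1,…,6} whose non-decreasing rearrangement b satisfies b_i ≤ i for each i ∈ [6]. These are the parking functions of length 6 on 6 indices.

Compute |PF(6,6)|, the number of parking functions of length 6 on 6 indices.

16807

#PF = (7−6)·7^(6−1) = 1·16807 = 16807 (Konheim–Weiss)
One tuple (4,1,1,2,3,5) → sorted (1,1,2,3,4,5): b_i ≤ i ∀i, a PF.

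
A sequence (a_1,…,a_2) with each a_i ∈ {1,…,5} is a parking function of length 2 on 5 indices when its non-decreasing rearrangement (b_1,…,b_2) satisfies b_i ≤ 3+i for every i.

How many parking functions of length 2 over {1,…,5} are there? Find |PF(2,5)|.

|PF| = 4·6^1 = 4·6 = 24 [KW]
Check (4,1) → sorted (1,4): b_i ≤ 3+i ∀i, a PF.

24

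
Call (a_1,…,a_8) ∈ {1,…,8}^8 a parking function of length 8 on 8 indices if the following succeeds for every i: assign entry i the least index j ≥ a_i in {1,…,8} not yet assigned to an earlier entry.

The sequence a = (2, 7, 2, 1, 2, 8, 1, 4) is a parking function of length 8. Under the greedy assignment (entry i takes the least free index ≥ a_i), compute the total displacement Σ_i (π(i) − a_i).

Σπ = 36 ({1..8} each once); Σa = 2+7+2+1+2+8+1+4 = 27; disp = 36−27 = 9.

9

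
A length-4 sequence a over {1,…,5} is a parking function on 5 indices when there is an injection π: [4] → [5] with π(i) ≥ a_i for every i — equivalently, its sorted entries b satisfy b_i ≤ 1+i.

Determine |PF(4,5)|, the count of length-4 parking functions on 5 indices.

432

Count = (5−4+1)·(5+1)^(4−1) = 2×216 = 432 (Konheim–Weiss)
E.g. (4,2,1,3) → sorted (1,2,3,4): b_i ≤ 1+i ∀i, a PF.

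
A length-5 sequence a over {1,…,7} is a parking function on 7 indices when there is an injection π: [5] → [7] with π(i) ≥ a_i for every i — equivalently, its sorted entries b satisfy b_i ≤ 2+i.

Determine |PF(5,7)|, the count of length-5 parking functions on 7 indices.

12288

|PF| = (8−5)·8^(5−1) = 3×4096 = 12288 (Konheim–Weiss)
E.g. (6,2,7,2,3) → sorted (2,2,3,6,7): b_i ≤ 2+i ∀i, a PF.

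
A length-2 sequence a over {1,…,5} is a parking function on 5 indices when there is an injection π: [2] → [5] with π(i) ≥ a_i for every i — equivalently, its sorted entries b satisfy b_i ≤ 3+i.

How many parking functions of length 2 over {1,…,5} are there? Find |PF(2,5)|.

24

|PF| = 4·6^1 = 4·6 = 24 [KW]
E.g. (1,2) → sorted (1,2): b_i ≤ 3+i ∀i, a PF.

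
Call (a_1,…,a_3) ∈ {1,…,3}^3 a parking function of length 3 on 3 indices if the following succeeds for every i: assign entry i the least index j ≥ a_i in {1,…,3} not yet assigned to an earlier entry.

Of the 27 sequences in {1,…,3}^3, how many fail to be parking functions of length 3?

|PF(3,3)| = (4−3)·4^(3−1) = 1×16 = 16 [KW]
One tuple (2,2,3) → sorted (2,2,3): b_1=2>1, not a PF.
Total 27; non-PF = 27−16 = 11

11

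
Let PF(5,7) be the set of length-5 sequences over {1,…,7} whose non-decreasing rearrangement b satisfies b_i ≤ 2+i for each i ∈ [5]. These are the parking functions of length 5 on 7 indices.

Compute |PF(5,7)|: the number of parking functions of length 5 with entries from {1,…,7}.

Count = 3·8^4 = 3 · 4096 = 12288 (Konheim–Weiss)
Check (1,5,3,3,2) → sorted (1,2,3,3,5): b_i ≤ 2+i ∀i, a PF.

12288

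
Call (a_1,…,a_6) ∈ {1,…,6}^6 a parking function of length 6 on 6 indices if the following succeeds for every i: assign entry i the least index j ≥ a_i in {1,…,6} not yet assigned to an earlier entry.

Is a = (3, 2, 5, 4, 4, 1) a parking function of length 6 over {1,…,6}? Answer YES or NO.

Sorted: b = (1, 2, 3, 4, 4, 5).
  b_1=1 ≤ 1
  b_2=2 ≤ 2
  b_3=3 ≤ 3
  b_4=4 ≤ 4
  b_5=4 ≤ 5
  b_6=5 ≤ 6
All bounds hold ⇒ YES

YES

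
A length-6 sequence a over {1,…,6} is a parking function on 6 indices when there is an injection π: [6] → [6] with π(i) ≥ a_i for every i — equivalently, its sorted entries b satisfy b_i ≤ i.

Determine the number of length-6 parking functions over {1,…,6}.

#PF = (6−6+1)·(6+1)^(6−1) = 1×16807 = 16807 [KW]
One tuple (6,2,3,4,5,1) → sorted (1,2,3,4,5,6): b_i ≤ i ∀i, a PF.

16807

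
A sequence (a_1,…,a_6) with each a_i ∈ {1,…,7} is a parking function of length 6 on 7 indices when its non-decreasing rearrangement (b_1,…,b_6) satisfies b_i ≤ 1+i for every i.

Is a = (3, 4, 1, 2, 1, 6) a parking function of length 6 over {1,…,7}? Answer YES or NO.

YES

Sorted: b = (1, 1, 2, 3, 4, 6).
  b_1=1 ≤ 2
  b_2=1 ≤ 3
  b_3=2 ≤ 4
  b_4=3 ≤ 5
  b_5=4 ≤ 6
  b_6=6 ≤ 7
All bounds hold ⇒ YES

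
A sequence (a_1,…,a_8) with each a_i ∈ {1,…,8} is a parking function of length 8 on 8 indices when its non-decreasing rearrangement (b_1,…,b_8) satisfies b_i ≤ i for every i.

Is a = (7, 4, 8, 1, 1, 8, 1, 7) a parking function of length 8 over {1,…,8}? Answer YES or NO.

Order a: b = (1, 1, 1, 4, 7, 7, 8, 8).
  b_1=1 ≤ 1
  b_2=1 ≤ 2
  b_3=1 ≤ 3
  b_4=4 ≤ 4
  b_5=7 > 5
  fails at i=5 ⇒ NO

NO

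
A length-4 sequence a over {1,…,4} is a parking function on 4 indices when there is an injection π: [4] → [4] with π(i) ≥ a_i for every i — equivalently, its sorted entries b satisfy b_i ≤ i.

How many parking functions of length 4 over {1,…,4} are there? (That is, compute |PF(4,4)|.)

125

#PF = 1·5^3 = 1·125 = 125
Example (1,1,1,1) → sorted (1,1,1,1): b_i ≤ i ∀i, a PF.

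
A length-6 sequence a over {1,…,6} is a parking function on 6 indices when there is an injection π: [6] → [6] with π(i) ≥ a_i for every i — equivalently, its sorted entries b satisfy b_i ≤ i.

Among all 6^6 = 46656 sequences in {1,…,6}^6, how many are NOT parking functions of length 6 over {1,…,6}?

|PF(6,6)| = (7−6)·7^(6−1) = 1 · 16807 = 16807 [KW]
Check (6,6,6,2,2,1) → sorted (1,2,2,6,6,6): b_4=6>4, not a PF.
So 46656 − 16807 = 29849 fail.

29849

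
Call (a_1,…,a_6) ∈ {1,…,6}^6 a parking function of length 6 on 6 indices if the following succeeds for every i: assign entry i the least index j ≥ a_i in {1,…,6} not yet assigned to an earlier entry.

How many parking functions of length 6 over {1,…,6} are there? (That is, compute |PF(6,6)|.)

#PF = (6+1−6)·(6+1)^{6−1} = 1 · 16807 = 16807 [KW]
Example (3,4,3,1,1,3) → sorted (1,1,3,3,3,4): b_i ≤ i ∀i, a PF.

16807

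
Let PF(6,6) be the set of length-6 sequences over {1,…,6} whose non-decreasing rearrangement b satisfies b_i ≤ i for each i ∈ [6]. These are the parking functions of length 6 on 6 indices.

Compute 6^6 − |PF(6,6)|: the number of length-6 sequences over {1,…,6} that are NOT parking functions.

29849

Count = (6+1−6)·(6+1)^{6−1} = 1 · 16807 = 16807 (Konheim–Weiss)
E.g. (4,6,5,3,1,5) → sorted (1,3,4,5,5,6): b_2=3>2, not a PF.
So 46656 − 16807 = 29849 fail.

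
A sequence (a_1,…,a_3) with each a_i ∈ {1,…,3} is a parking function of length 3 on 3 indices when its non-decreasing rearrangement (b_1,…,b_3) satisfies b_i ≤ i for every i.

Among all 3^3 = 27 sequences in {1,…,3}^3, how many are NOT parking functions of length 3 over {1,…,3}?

#PF = 1·4^2 = 1 · 16 = 16 (Konheim–Weiss)
E.g. (3,2,2) → sorted (2,2,3): b_1=2>1, not a PF.
3^3 − 16 = 27 − 16 = 11

11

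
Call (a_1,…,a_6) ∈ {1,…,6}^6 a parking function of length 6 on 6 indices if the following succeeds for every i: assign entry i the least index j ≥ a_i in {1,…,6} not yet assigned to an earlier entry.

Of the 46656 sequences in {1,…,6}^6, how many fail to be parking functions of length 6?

|PF| = (6−6+1)·(6+1)^(6−1) = 1×16807 = 16807 (Konheim–Weiss)
One tuple (5,5,5,2,5,6) → sorted (2,5,5,5,5,6): b_1=2>1, not a PF.
So 46656 − 16807 = 29849 fail.

29849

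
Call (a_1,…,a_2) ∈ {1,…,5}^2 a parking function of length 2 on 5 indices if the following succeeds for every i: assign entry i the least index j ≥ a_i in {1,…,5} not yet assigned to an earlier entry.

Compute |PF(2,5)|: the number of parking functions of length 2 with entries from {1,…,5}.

24

#PF = (5+1−2)·(5+1)^{2−1} = 4 · 6 = 24 (Konheim–Weiss)
E.g. (4,4) → sorted (4,4): b_i ≤ 3+i ∀i, a PF.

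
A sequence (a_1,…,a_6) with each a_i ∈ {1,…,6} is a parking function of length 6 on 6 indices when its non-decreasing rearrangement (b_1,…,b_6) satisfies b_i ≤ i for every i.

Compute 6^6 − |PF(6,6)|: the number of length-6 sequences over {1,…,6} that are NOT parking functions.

29849

|PF(6,6)| = 1·7^5 = 1×16807 = 16807 (Pollak)
E.g. (5,2,6,6,2,6) → sorted (2,2,5,6,6,6): b_1=2>1, not a PF.
6^6 − 16807 = 46656 − 16807 = 29849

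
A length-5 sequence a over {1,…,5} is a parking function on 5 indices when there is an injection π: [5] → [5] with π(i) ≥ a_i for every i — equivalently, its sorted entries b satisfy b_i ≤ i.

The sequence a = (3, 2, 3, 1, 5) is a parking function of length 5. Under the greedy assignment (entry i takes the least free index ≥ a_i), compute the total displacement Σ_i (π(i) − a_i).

1

Σπ = 15 ({1..5} each once); Σa = 3+2+3+1+5 = 14; disp = 15−14 = 1.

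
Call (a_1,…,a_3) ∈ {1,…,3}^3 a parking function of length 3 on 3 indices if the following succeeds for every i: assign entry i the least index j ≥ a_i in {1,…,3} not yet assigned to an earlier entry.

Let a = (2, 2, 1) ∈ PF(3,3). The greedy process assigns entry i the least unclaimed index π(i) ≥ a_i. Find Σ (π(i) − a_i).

Σπ = 6 ({1..3} each once); Σa = 2+2+1 = 5; disp = 6−5 = 1.

1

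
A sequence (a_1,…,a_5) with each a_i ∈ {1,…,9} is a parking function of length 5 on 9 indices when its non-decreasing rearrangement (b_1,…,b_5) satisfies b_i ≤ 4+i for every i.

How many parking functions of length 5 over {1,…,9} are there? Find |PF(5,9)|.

50000

|PF(5,9)| = (9+1−5)·(9+1)^{5−1} = 5×10000 = 50000
One tuple (4,3,9,4,1) → sorted (1,3,4,4,9): b_i ≤ 4+i ∀i, a PF.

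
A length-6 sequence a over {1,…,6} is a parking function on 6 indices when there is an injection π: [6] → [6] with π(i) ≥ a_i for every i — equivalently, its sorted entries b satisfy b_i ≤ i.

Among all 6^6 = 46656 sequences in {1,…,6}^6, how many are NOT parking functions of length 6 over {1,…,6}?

29849

|PF| = (7−6)·7^(6−1) = 1 · 16807 = 16807 [KW]
E.g. (6,6,5,5,4,3) → sorted (3,4,5,5,6,6): b_1=3>1, not a PF.
So 46656 − 16807 = 29849 fail.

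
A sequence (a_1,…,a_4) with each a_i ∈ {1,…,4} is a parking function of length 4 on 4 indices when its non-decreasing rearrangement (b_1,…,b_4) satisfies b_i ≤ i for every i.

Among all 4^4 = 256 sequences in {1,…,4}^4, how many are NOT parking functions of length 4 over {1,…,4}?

131

Count = (4−4+1)·(4+1)^(4−1) = 1 · 125 = 125 (Konheim–Weiss)
Example (2,2,3,4) → sorted (2,2,3,4): b_1=2>1, not a PF.
4^4 − 125 = 256 − 125 = 131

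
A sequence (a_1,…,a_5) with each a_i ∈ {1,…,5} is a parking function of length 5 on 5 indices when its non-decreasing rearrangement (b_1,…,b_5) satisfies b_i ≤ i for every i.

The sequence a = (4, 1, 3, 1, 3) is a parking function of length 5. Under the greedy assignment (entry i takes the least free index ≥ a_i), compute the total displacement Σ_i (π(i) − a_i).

Σπ = 5·6/2 = 15 (π permutes [5]); Σa = 4+1+3+1+3 = 12; disp = 15−12 = 3.

3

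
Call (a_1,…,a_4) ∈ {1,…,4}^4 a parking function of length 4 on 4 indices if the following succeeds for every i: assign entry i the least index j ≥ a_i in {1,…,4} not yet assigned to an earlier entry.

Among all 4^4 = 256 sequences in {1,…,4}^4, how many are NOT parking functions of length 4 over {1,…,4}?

|PF| = (5−4)·5^(4−1) = 1×125 = 125 (Pollak)
Example (2,4,4,3) → sorted (2,3,4,4): b_1=2>1, not a PF.
So 256 − 125 = 131 fail.

131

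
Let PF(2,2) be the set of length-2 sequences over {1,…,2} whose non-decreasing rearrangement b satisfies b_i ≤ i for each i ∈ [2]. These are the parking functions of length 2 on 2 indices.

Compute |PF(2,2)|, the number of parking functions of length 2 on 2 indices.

3

|PF| = (2−2+1)·(2+1)^(2−1) = 1 · 3 = 3
Check (1,2) → sorted (1,2): b_i ≤ i ∀i, a PF.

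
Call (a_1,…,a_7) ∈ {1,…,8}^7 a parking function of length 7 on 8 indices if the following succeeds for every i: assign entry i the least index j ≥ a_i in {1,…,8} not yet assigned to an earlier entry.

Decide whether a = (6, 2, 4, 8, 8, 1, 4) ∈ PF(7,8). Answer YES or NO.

NO

Sorted: b = (1, 2, 4, 4, 6, 8, 8).
  b_1=1 ≤ 2
  b_2=2 ≤ 3
  b_3=4 ≤ 4
  b_4=4 ≤ 5
  b_5=6 ≤ 6
  b_6=8 > 7
  fails at i=6 ⇒ NO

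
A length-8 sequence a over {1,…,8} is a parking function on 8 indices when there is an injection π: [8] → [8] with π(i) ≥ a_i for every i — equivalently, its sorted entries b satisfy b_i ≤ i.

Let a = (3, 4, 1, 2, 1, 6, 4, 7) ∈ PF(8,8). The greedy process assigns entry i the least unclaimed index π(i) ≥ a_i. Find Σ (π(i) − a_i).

8

Σπ = 8·9/2 = 36 (π permutes [8]); Σa = 3+4+1+2+1+6+4+7 = 28; disp = 36−28 = 8.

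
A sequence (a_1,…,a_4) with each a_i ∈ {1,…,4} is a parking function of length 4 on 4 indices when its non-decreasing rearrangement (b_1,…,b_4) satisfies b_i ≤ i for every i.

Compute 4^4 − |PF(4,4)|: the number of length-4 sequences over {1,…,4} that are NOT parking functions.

131

|PF| = (4−4+1)·(4+1)^(4−1) = 1 · 125 = 125 (Konheim–Weiss)
E.g. (4,4,4,2) → sorted (2,4,4,4): b_1=2>1, not a PF.
So 256 − 125 = 131 fail.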